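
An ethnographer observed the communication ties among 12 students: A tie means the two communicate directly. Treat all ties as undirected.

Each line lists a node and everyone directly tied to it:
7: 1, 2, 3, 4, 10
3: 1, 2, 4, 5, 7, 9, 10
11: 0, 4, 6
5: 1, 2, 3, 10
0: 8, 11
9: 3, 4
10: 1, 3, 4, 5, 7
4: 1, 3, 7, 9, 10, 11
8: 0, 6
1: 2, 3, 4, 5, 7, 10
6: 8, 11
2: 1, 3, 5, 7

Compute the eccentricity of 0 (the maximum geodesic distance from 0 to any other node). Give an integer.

4

Distances from 0: 1:3, 2:4, 3:3, 4:2, 5:4, 6:2, 7:3, 8:1, 9:3, 10:3, 11:1.
The largest is 4 (to 2 and 5), so the eccentricity of 0 is 4.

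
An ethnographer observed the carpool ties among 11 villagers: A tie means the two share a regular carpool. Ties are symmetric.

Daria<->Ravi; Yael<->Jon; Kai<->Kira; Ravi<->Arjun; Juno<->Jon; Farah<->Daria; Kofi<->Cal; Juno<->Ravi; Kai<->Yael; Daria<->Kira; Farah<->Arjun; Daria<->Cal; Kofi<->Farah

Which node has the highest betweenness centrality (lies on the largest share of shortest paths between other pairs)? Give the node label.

Unnormalized betweenness of each node: Arjun:5/2, Cal:3, Daria:65/3, Farah:43/6, Jon:4, Juno:8, Kai:6, Kira:10, Kofi:5/6, Ravi:83/6, Yael:3.
Daria has the largest value, 65/3, making it the main broker — the node through which the most shortest paths run.

Daria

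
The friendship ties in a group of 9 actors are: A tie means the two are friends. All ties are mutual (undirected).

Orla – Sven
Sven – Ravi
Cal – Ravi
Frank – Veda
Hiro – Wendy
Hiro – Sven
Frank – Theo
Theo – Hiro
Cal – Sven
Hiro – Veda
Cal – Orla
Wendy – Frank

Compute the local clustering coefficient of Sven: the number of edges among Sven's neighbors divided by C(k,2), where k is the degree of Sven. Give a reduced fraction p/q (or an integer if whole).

1/3

Sven's neighbors: Cal, Hiro, Orla, and Ravi (k = 4).
Possible neighbor pairs: C(4,2) = 6. Edges among them: Cal–Orla, Cal–Ravi → e = 2.
Clustering(Sven) = 2/6 = 1/3.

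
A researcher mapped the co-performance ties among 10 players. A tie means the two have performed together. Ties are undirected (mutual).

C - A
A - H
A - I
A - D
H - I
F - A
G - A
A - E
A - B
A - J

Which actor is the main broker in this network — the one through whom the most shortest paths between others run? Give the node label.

Unnormalized betweenness of each node: A:35, B:0, C:0, D:0, E:0, F:0, G:0, H:0, I:0, J:0.
A has the largest value, 35, making it the main broker — the node through which the most shortest paths run.

A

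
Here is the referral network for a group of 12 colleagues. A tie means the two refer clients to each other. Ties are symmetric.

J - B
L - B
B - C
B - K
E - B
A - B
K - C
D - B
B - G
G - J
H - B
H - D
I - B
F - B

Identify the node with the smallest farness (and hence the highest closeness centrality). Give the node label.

Farness (sum of distances to all others) for each node — A:21, B:11, C:20, D:20, E:21, F:21, G:20, H:20, I:21, J:20, K:20, L:21.
The smallest farness is 11, for B, so B has the highest closeness.

B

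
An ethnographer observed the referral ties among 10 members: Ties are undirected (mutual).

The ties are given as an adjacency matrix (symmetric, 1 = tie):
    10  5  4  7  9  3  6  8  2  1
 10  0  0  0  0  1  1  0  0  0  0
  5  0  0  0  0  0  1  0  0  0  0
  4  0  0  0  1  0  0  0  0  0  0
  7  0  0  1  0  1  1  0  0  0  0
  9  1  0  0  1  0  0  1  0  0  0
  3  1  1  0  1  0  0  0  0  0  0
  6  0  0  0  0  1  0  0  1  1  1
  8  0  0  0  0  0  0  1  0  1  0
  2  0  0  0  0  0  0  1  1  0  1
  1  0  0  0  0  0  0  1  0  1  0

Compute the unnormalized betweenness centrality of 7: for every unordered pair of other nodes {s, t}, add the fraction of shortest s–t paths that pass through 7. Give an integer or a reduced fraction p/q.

Pairs whose geodesics pass through 7 — 10–4: 2/2; 5–4: 1; 5–9: 1/2; 5–6: 1/2; 5–8: 1/2; 5–2: 1/2; 5–1: 1/2; 4–9: 1; 4–3: 1; 4–6: 1; 4–8: 1; 4–2: 1; 4–1: 1; 9–3: 1/2 … (+4 more pairs).
All other pairs contribute 0.
Summing the contributions gives betweenness(7) = 13.

13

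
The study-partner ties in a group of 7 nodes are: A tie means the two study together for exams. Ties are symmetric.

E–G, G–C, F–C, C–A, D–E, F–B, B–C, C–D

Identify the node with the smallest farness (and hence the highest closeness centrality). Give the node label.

C

Farness (sum of distances to all others) for each node — A:12, B:11, C:7, D:10, E:13, F:11, G:10.
The smallest farness is 7, for C, so C has the highest closeness.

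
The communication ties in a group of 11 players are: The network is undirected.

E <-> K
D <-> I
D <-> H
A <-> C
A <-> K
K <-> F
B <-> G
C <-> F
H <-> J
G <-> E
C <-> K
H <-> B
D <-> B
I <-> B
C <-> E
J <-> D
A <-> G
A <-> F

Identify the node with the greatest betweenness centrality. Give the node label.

G

Unnormalized betweenness of each node: A:12, B:49/2, C:5/6, D:5, E:6, F:0, G:76/3, H:7/2, I:0, J:0, K:5/6.
G has the largest value, 76/3, making it the main broker — the node through which the most shortest paths run.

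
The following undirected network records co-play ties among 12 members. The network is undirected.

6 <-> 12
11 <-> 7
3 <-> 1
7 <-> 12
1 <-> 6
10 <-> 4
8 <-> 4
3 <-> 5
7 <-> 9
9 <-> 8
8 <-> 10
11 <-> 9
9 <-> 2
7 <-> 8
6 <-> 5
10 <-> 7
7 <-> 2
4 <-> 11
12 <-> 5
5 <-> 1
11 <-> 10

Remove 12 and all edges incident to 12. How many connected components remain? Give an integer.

2

Without 12, the remaining ties split the others into: {1, 3, 5, 6}; {2, 4, 7, 8, 9, 10, 11}.
That's 2 separate components.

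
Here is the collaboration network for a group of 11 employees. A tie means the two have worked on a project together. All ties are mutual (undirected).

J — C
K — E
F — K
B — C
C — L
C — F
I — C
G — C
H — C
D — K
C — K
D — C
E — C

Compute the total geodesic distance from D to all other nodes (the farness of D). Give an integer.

18

Distances from D: B:2, C:1, E:2, F:2, G:2, H:2, I:2, J:2, K:1, L:2.
Sum = 2 + 1 + 2 + 2 + 2 + 2 + 2 + 2 + 1 + 2 = 18.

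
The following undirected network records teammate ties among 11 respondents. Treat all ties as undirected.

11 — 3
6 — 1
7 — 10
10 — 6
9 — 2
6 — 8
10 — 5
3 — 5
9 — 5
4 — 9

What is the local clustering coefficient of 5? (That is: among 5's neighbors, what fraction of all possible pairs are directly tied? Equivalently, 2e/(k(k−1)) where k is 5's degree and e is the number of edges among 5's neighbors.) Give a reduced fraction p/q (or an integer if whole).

0

5's neighbors: 3, 9, and 10 (k = 3).
Possible neighbor pairs: C(3,2) = 3. Edges among them: none → e = 0.
Clustering(5) = 0/3 = 0.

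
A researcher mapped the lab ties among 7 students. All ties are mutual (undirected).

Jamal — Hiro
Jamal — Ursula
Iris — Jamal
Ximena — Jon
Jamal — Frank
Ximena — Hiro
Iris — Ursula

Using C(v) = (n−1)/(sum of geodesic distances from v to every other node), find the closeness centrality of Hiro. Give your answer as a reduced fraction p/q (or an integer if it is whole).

3/5

Distances from Hiro: Frank:2, Iris:2, Jamal:1, Jon:2, Ursula:2, Ximena:1. Sum = 10.
n = 7, so closeness = 6/10 = 3/5.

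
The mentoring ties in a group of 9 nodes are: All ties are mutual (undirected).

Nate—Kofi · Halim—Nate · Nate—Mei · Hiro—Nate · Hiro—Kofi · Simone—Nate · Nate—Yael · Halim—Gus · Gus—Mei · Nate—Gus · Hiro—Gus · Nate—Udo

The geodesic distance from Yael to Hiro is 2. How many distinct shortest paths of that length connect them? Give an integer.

The shortest distance is 2, and the only length-2 path is Yael–Nate–Hiro. So there is exactly 1 shortest path.

1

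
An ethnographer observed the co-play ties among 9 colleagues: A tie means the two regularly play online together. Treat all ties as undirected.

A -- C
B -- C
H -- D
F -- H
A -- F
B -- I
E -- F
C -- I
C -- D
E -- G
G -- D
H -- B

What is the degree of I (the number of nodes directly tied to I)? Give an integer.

2

I is directly tied to B and C. That is 2 neighbors, so the degree of I is 2.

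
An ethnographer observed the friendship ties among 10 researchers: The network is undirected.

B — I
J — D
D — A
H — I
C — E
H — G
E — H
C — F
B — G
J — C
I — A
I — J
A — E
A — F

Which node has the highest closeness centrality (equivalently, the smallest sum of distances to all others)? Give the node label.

I

Farness (sum of distances to all others) for each node — A:15, B:20, C:17, D:20, E:16, F:20, G:23, H:17, I:14, J:16.
The smallest farness is 14, for I, so I has the highest closeness.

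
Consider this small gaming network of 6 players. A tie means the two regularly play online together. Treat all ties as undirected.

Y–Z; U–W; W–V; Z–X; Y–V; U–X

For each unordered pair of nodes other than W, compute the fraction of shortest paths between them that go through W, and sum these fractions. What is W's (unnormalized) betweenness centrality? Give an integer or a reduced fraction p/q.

Pairs whose geodesics pass through W — X–V: 1/2; Y–U: 1/2; V–U: 1.
All other pairs contribute 0.
Summing the contributions gives betweenness(W) = 2.

2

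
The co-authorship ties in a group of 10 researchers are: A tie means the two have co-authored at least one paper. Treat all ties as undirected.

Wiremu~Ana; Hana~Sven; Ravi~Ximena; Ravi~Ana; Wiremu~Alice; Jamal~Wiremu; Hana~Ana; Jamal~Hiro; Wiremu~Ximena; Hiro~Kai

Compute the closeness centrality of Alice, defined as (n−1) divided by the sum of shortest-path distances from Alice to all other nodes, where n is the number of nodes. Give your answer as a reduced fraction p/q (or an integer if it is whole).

3/8

Distances from Alice: Ana:2, Hana:3, Hiro:3, Jamal:2, Kai:4, Ravi:3, Sven:4, Wiremu:1, Ximena:2. Sum = 24.
n = 10, so closeness = 9/24 = 3/8.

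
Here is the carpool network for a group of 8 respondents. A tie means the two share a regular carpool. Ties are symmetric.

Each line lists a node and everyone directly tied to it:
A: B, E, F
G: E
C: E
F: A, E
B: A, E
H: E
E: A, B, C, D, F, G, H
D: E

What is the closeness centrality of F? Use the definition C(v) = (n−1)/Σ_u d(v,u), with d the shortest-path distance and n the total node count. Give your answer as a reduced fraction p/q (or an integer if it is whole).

Distances from F: A:1, B:2, C:2, D:2, E:1, G:2, H:2. Sum = 12.
n = 8, so closeness = 7/12.

7/12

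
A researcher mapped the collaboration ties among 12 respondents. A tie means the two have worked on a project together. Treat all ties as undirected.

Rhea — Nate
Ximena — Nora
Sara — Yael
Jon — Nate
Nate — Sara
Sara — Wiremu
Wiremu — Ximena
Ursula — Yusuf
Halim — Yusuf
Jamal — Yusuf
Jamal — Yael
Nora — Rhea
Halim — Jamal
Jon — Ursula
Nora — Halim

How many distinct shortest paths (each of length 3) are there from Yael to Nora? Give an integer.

1

The shortest distance is 3, and the only length-3 path is Yael–Jamal–Halim–Nora. So there is exactly 1 shortest path.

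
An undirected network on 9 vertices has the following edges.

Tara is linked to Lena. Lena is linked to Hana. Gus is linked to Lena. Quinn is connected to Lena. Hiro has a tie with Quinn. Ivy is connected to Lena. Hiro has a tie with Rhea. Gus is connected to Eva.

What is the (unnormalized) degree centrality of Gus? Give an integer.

2

Gus is directly tied to Eva and Lena. That is 2 neighbors, so the degree of Gus is 2.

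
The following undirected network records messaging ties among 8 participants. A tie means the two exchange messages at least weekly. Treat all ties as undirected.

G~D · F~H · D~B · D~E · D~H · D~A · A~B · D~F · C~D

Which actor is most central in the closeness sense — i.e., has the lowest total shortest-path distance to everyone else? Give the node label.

Farness (sum of distances to all others) for each node — A:12, B:12, C:13, D:7, E:13, F:12, G:13, H:12.
The smallest farness is 7, for D, so D has the highest closeness.

D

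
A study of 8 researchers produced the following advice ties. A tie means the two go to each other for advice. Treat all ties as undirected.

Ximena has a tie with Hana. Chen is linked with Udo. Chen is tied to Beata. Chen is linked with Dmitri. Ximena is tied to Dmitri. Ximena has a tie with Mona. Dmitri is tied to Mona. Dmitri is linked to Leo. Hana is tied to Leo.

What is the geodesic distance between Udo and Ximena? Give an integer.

One shortest route is Udo – Chen – Dmitri – Ximena, which uses 3 edges, and at distance 2 from Udo we only reach {Beata, Dmitri}, which does not include Ximena. So d(Udo,Ximena) = 3.

3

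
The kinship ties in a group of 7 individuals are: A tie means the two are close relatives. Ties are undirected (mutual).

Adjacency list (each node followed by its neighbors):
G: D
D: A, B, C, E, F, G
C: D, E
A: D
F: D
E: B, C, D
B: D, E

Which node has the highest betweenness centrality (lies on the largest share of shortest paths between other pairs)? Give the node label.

Unnormalized betweenness of each node: A:0, B:0, C:0, D:25/2, E:1/2, F:0, G:0.
D has the largest value, 25/2, making it the main broker — the node through which the most shortest paths run.

D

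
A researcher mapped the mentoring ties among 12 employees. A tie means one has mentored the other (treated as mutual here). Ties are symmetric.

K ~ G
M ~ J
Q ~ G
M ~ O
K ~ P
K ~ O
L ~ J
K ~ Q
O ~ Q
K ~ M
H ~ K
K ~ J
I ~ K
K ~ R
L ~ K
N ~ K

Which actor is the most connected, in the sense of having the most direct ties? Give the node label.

Degrees — G:2, H:1, I:1, J:3, K:11, L:2, M:3, N:1, O:3, P:1, Q:3, R:1.
The maximum is 11, attained only by K.

K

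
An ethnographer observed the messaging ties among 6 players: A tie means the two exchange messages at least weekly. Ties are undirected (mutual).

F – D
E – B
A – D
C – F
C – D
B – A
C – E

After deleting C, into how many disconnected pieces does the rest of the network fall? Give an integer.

C's neighbors (D, E, and F) remain reachable from one another through other ties, so the rest of the network stays in one piece.

1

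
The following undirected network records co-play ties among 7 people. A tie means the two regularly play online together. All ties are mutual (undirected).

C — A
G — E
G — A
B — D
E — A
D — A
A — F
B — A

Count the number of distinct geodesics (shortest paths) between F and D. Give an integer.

1

The shortest distance is 2, and the only length-2 path is F–A–D. So there is exactly 1 shortest path.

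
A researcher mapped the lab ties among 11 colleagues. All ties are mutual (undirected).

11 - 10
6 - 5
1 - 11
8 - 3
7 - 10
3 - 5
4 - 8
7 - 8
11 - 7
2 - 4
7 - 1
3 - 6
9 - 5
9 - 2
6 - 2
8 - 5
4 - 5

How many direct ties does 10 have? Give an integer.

2

10 is directly tied to 7 and 11. That is 2 neighbors, so the degree of 10 is 2.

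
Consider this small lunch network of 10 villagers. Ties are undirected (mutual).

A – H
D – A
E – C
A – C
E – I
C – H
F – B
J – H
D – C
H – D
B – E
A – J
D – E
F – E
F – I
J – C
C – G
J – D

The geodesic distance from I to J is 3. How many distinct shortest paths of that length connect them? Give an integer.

The shortest distance is 3. The length-3 paths are: I–E–D–J; I–E–C–J.
That gives 2 distinct shortest paths.

2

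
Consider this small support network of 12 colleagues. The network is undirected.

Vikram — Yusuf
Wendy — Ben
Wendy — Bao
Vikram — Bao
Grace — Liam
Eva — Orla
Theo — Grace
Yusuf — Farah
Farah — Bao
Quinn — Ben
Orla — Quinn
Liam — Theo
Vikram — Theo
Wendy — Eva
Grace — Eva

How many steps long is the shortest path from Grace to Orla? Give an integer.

One shortest route is Grace – Eva – Orla, which uses 2 edges, and Grace and Orla are not directly tied, so nothing shorter exists. So d(Grace,Orla) = 2.

2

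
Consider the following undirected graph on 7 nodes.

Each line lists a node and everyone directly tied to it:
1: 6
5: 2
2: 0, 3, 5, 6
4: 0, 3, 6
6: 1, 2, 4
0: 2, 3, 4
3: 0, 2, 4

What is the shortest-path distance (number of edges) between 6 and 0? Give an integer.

2

One shortest route is 6 – 4 – 0, which uses 2 edges, and 6 and 0 are not directly tied, so nothing shorter exists. So d(6,0) = 2.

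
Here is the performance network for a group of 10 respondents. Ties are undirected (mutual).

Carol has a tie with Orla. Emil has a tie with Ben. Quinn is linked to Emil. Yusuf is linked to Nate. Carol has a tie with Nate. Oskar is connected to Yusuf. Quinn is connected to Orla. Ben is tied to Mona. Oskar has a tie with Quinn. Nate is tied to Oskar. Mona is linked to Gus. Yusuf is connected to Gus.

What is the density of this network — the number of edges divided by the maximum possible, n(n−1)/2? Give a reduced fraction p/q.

4/15

There are 12 edges and 10 nodes, so the maximum possible is C(10,2) = 45.
Density = 12/45 = 4/15.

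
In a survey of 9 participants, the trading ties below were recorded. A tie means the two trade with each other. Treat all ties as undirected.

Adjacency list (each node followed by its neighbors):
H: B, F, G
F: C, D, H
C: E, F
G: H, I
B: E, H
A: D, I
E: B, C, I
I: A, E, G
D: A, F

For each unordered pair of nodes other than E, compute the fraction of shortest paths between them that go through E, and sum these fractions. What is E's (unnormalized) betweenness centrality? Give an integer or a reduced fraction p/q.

16/3

Pairs whose geodesics pass through E — I–F: 1/3; I–C: 1; I–B: 1; A–C: 1/2; A–B: 1; C–B: 1; C–G: 1/2.
All other pairs contribute 0.
Summing the contributions gives betweenness(E) = 16/3.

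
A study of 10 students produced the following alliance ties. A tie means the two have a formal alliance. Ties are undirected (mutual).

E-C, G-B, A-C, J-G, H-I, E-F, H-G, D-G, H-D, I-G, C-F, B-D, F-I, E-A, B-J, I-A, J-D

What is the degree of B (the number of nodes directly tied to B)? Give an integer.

B is directly tied to D, G, and J. That is 3 neighbors, so the degree of B is 3.

3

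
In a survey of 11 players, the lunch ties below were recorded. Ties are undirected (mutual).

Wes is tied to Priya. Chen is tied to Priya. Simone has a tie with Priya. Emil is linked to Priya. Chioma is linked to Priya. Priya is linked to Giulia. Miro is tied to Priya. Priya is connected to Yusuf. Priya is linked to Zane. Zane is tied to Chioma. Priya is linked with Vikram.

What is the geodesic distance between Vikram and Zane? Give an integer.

2

One shortest route is Vikram – Priya – Zane, which uses 2 edges, and Vikram and Zane are not directly tied, so nothing shorter exists. So d(Vikram,Zane) = 2.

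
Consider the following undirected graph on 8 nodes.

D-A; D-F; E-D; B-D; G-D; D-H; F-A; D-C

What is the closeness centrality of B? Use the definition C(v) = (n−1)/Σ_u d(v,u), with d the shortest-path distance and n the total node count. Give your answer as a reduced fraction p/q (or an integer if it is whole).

7/13

Distances from B: A:2, C:2, D:1, E:2, F:2, G:2, H:2. Sum = 13.
n = 8, so closeness = 7/13.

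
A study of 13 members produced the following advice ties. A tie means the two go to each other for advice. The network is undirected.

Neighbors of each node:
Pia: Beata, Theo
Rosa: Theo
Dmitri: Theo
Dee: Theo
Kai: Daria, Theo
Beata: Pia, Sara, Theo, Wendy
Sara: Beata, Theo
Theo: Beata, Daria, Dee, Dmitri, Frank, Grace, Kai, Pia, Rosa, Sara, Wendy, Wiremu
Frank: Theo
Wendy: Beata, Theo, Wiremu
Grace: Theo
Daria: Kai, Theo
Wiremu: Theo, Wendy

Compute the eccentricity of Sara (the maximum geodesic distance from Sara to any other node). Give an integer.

Distances from Sara: Beata:1, Daria:2, Dee:2, Dmitri:2, Frank:2, Grace:2, Kai:2, Pia:2, Rosa:2, Theo:1, Wendy:2, Wiremu:2.
The largest is 2 (to Frank, Wendy, Pia, Rosa, Daria, Dmitri, Kai, Wiremu, Dee, and Grace), so the eccentricity of Sara is 2.

2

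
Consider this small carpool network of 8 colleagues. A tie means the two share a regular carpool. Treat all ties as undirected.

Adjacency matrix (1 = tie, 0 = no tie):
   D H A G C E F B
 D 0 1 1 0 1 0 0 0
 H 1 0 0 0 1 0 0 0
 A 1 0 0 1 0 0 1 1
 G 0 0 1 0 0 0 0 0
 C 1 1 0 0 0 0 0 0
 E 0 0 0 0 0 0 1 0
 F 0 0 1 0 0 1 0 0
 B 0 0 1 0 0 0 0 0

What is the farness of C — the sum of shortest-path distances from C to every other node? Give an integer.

17

Distances from C: A:2, B:3, D:1, E:4, F:3, G:3, H:1.
Sum = 2 + 3 + 1 + 4 + 3 + 3 + 1 = 17.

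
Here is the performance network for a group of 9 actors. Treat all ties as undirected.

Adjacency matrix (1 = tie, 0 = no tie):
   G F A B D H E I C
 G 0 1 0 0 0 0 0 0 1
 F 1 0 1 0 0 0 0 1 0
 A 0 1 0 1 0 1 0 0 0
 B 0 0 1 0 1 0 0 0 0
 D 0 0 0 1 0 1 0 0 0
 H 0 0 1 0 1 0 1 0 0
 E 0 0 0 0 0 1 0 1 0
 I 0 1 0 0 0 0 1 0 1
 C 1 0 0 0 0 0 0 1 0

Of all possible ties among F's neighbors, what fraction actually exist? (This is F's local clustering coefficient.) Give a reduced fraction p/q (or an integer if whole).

0

F's neighbors: A, G, and I (k = 3).
Possible neighbor pairs: C(3,2) = 3. Edges among them: none → e = 0.
Clustering(F) = 0/3 = 0.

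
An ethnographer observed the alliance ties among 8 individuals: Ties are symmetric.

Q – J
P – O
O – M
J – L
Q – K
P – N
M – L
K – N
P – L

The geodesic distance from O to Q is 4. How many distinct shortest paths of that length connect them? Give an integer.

3

The shortest distance is 4. The length-4 paths are: O–P–N–K–Q; O–P–L–J–Q; O–M–L–J–Q.
That gives 3 distinct shortest paths.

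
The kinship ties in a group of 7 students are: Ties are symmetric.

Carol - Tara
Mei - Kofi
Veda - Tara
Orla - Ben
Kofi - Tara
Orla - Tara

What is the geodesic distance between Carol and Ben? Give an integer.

3

One shortest route is Carol – Tara – Orla – Ben, which uses 3 edges, and at distance 2 from Carol we only reach {Kofi, Orla, Veda}, which does not include Ben. So d(Carol,Ben) = 3.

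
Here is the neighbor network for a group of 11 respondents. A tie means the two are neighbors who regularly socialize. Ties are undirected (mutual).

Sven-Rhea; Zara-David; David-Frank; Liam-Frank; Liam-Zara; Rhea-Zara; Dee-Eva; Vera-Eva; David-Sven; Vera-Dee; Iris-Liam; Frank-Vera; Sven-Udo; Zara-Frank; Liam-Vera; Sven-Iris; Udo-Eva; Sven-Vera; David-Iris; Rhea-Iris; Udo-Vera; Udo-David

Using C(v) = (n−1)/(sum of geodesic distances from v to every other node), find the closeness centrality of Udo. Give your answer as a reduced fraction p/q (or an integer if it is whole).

5/8

Distances from Udo: David:1, Dee:2, Eva:1, Frank:2, Iris:2, Liam:2, Rhea:2, Sven:1, Vera:1, Zara:2. Sum = 16.
n = 11, so closeness = 10/16 = 5/8.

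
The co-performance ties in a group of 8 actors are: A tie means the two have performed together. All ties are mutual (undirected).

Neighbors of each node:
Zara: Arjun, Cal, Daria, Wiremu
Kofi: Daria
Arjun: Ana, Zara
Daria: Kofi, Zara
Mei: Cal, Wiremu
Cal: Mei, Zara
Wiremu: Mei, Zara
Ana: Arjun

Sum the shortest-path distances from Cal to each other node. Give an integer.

14

Distances from Cal: Ana:3, Arjun:2, Daria:2, Kofi:3, Mei:1, Wiremu:2, Zara:1.
Sum = 3 + 2 + 2 + 3 + 1 + 2 + 1 = 14.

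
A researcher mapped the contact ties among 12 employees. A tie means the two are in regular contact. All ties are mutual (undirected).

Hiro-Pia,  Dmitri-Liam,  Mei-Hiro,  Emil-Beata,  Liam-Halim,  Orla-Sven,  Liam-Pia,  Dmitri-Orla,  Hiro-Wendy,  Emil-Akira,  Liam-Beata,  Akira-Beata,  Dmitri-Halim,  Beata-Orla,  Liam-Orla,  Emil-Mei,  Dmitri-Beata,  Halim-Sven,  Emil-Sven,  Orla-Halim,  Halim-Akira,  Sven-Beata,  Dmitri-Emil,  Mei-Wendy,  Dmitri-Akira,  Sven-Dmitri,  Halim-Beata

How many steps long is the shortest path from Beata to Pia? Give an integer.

2

One shortest route is Beata – Liam – Pia, which uses 2 edges, and Beata and Pia are not directly tied, so nothing shorter exists. So d(Beata,Pia) = 2.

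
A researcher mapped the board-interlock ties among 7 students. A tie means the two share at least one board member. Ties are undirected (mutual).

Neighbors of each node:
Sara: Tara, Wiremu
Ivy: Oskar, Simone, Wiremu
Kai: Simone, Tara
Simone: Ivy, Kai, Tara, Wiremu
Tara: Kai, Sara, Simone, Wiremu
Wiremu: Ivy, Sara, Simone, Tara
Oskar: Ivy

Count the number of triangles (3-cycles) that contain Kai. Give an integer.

Kai's neighbors: Simone and Tara.
Neighbor pairs that are themselves tied: Kai–Simone–Tara. Each forms one triangle with Kai, for 1 in total.

1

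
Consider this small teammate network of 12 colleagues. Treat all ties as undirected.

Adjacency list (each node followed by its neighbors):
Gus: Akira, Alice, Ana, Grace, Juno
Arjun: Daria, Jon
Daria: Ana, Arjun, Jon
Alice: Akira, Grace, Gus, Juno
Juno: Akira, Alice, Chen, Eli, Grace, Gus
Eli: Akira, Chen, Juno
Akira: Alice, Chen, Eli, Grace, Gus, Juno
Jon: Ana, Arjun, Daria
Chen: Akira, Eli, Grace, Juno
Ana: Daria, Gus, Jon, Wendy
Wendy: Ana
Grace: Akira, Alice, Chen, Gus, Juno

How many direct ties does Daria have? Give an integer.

3

Daria is directly tied to Ana, Arjun, and Jon. That is 3 neighbors, so the degree of Daria is 3.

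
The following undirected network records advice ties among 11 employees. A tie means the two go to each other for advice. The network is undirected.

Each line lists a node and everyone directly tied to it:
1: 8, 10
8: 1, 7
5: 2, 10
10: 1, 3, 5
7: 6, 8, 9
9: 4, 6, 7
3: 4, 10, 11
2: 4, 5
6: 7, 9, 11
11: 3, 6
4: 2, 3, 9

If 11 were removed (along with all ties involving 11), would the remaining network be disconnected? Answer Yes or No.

Even without 11, every remaining node can still reach every other (the residual graph is connected), so 11 is not a cut vertex.

No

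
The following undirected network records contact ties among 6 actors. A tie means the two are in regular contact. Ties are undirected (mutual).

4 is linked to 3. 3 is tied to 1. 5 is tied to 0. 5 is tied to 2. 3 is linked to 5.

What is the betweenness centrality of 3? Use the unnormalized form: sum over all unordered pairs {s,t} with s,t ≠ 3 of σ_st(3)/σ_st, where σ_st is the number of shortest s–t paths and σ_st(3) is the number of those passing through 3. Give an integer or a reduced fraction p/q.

7

Pairs whose geodesics pass through 3 — 1–5: 1; 1–0: 1; 1–4: 1; 1–2: 1; 5–4: 1; 0–4: 1; 4–2: 1.
All other pairs contribute 0.
Summing the contributions gives betweenness(3) = 7.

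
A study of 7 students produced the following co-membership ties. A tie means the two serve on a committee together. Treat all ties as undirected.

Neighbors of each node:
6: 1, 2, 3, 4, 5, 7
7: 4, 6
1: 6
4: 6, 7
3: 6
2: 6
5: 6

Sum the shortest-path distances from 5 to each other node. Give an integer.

Distances from 5: 1:2, 2:2, 3:2, 4:2, 6:1, 7:2.
Sum = 2 + 2 + 2 + 2 + 1 + 2 = 11.

11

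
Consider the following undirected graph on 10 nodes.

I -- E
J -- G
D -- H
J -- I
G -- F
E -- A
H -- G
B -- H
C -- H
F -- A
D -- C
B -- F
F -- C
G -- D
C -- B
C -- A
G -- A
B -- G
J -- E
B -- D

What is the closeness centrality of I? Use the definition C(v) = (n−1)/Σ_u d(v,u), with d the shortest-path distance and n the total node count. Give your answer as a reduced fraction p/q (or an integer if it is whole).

3/7

Distances from I: A:2, B:3, C:3, D:3, E:1, F:3, G:2, H:3, J:1. Sum = 21.
n = 10, so closeness = 9/21 = 3/7.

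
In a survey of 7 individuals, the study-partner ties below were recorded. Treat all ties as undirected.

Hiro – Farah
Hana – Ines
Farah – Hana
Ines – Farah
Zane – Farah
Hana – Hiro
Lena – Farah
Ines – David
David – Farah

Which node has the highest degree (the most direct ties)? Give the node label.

Degrees — David:2, Farah:6, Hana:3, Hiro:2, Ines:3, Lena:1, Zane:1.
The maximum is 6, attained only by Farah.

Farah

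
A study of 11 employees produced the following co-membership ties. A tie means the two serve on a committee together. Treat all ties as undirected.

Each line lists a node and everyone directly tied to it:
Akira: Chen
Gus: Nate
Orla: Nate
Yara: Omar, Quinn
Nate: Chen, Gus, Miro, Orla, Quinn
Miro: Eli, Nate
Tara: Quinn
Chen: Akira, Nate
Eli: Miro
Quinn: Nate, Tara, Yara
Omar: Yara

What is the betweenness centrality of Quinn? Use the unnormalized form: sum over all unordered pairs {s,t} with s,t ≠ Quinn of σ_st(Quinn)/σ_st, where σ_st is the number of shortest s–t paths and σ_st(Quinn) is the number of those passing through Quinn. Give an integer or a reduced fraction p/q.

Pairs whose geodesics pass through Quinn — Tara–Nate: 1; Tara–Yara: 1; Tara–Gus: 1; Tara–Akira: 1; Tara–Miro: 1; Tara–Orla: 1; Tara–Omar: 1; Tara–Chen: 1; Tara–Eli: 1; Nate–Yara: 1; Nate–Omar: 1; Yara–Gus: 1; Yara–Akira: 1; Yara–Miro: 1 … (+9 more pairs).
All other pairs contribute 0.
Summing the contributions gives betweenness(Quinn) = 23.

23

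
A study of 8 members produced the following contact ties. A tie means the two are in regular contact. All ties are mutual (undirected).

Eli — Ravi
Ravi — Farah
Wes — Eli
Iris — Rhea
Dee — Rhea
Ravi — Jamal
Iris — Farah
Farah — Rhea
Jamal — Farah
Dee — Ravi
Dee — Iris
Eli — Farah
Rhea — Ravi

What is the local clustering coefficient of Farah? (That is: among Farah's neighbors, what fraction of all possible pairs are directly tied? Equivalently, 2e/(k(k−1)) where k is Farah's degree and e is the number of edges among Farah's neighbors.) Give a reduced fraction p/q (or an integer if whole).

2/5

Farah's neighbors: Eli, Iris, Jamal, Ravi, and Rhea (k = 5).
Possible neighbor pairs: C(5,2) = 10. Edges among them: Eli–Ravi, Iris–Rhea, Jamal–Ravi, Ravi–Rhea → e = 4.
Clustering(Farah) = 4/10 = 2/5.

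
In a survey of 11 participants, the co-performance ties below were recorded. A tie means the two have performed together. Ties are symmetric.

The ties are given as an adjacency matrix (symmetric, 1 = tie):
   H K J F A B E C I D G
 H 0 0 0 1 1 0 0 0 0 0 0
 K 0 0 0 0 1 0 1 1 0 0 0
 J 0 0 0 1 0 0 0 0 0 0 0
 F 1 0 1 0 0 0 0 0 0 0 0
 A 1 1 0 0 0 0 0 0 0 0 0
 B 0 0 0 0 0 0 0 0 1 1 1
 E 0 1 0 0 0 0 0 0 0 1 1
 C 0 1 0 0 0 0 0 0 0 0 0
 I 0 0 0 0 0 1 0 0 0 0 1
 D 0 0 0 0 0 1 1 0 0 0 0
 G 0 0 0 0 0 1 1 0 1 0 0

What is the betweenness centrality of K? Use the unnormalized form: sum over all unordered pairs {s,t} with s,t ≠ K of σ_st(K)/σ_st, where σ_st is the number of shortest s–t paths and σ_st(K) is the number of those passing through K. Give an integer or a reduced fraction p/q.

29

Pairs whose geodesics pass through K — H–B: 2/2; H–E: 1; H–C: 1; H–I: 1; H–D: 1; H–G: 1; J–B: 2/2; J–E: 1; J–C: 1; J–I: 1; J–D: 1; J–G: 1; F–B: 2/2; F–E: 1 … (+15 more pairs).
All other pairs contribute 0.
Summing the contributions gives betweenness(K) = 29.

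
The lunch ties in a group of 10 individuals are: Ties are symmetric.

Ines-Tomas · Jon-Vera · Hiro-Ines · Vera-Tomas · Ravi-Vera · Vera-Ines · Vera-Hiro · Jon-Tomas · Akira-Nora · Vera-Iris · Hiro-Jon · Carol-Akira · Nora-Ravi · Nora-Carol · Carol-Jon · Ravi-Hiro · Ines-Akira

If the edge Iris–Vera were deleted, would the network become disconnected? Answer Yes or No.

Without the Iris–Vera edge there is no alternate route between Iris and Vera, so the network disconnects. It is a bridge.

Yes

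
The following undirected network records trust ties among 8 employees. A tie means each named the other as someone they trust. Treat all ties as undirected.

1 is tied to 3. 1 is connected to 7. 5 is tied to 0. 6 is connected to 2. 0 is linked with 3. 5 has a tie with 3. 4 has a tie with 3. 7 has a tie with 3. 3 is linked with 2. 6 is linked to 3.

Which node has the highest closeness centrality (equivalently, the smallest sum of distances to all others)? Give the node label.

3

Farness (sum of distances to all others) for each node — 0:12, 1:12, 2:12, 3:7, 4:13, 5:12, 6:12, 7:12.
The smallest farness is 7, for 3, so 3 has the highest closeness.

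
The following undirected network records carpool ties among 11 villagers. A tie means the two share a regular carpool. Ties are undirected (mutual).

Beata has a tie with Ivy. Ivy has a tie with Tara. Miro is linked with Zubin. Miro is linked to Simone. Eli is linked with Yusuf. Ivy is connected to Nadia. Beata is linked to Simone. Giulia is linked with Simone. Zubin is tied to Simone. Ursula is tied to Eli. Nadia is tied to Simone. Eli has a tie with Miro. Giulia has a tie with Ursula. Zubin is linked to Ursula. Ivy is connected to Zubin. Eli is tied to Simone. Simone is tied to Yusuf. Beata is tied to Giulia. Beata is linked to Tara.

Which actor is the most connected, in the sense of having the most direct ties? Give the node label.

Degrees — Beata:4, Eli:4, Giulia:3, Ivy:4, Miro:3, Nadia:2, Simone:7, Tara:2, Ursula:3, Yusuf:2, Zubin:4.
The maximum is 7, attained only by Simone.

Simone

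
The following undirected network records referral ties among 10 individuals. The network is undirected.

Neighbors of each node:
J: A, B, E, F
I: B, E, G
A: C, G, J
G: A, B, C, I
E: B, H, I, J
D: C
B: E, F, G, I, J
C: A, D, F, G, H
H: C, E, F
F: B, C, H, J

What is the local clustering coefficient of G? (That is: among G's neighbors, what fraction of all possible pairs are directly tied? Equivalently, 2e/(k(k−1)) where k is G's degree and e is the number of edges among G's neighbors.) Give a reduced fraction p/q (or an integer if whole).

G's neighbors: A, B, C, and I (k = 4).
Possible neighbor pairs: C(4,2) = 6. Edges among them: A–C, B–I → e = 2.
Clustering(G) = 2/6 = 1/3.

1/3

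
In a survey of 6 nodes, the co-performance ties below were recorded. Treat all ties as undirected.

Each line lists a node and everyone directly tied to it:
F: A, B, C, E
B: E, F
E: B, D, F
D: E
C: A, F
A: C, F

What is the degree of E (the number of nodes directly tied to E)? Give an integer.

3

E is directly tied to B, D, and F. That is 3 neighbors, so the degree of E is 3.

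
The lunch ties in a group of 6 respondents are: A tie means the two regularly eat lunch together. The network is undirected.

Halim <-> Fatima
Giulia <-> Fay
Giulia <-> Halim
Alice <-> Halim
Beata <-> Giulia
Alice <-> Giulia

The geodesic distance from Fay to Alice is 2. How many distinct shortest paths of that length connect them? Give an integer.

1

The shortest distance is 2, and the only length-2 path is Fay–Giulia–Alice. So there is exactly 1 shortest path.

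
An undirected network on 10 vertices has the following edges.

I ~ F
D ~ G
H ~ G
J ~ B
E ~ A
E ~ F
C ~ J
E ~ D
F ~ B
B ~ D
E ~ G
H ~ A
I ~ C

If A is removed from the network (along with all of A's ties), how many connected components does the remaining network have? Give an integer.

A's neighbors (E and H) remain reachable from one another through other ties, so the rest of the network stays in one piece.

1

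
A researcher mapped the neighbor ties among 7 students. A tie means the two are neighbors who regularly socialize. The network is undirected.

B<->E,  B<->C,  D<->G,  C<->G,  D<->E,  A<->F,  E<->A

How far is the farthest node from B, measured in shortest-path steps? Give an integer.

3

Distances from B: A:2, C:1, D:2, E:1, F:3, G:2.
The largest is 3 (to F), so the eccentricity of B is 3.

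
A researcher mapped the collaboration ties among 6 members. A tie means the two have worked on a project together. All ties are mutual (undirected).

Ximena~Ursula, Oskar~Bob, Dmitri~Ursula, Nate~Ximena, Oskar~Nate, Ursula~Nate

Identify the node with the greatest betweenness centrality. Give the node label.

Nate

Unnormalized betweenness of each node: Bob:0, Dmitri:0, Nate:6, Oskar:4, Ursula:4, Ximena:0.
Nate has the largest value, 6, making it the main broker — the node through which the most shortest paths run.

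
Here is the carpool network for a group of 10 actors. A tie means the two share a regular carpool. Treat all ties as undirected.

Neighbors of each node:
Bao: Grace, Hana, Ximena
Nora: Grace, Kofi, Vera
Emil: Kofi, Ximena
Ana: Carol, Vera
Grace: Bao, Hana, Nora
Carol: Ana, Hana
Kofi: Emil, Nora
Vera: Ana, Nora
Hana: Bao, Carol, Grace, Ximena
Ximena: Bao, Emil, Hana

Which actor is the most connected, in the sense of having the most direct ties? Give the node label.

Degrees — Ana:2, Bao:3, Carol:2, Emil:2, Grace:3, Hana:4, Kofi:2, Nora:3, Vera:2, Ximena:3.
The maximum is 4, attained only by Hana.

Hana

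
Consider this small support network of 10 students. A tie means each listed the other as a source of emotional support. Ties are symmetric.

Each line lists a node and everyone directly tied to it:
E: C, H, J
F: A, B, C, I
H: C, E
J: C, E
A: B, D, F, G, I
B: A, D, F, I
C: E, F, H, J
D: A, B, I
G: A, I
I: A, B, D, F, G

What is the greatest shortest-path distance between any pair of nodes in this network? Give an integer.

Eccentricity of each node (its greatest distance to any other): A:3, B:3, C:3, D:4, E:4, F:2, G:4, H:4, I:3, J:4.
The maximum eccentricity is 4, realized for instance by the pair D–E via D – B – F – C – E. So the diameter is 4.

4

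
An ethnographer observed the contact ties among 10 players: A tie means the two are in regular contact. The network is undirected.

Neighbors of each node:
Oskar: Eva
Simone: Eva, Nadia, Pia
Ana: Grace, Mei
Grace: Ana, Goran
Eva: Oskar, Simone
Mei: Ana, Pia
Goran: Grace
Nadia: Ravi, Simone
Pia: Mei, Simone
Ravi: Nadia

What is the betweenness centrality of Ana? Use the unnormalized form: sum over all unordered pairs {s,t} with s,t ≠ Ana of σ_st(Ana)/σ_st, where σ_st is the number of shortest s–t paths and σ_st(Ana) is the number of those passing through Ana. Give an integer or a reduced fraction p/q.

14

Pairs whose geodesics pass through Ana — Eva–Grace: 1; Eva–Goran: 1; Grace–Oskar: 1; Grace–Simone: 1; Grace–Ravi: 1; Grace–Pia: 1; Grace–Mei: 1; Grace–Nadia: 1; Oskar–Goran: 1; Simone–Goran: 1; Goran–Ravi: 1; Goran–Pia: 1; Goran–Mei: 1; Goran–Nadia: 1.
All other pairs contribute 0.
Summing the contributions gives betweenness(Ana) = 14.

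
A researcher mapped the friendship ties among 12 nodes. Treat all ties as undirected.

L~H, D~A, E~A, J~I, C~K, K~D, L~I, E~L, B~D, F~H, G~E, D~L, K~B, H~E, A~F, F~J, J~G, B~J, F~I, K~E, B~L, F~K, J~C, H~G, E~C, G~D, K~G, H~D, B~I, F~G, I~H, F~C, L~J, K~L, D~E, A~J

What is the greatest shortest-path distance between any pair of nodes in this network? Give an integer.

2

Eccentricity of each node (its greatest distance to any other): A:2, B:2, C:2, D:2, E:2, F:2, G:2, H:2, I:2, J:2, K:2, L:2.
The maximum eccentricity is 2, realized for instance by the pair F–L via F – H – L. So the diameter is 2.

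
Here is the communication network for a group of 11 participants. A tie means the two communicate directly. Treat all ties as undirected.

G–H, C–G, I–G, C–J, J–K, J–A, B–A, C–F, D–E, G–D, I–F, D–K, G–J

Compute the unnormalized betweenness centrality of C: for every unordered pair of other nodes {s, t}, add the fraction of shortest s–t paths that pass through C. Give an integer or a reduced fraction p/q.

6

Pairs whose geodesics pass through C — E–F: 1/2; H–F: 1/2; F–J: 1; F–B: 1; F–K: 1; F–G: 1/2; F–D: 1/2; F–A: 1.
All other pairs contribute 0.
Summing the contributions gives betweenness(C) = 6.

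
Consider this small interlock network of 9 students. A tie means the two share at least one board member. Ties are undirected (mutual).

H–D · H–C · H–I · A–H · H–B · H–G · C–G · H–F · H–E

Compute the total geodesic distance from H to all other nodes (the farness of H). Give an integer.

8

Distances from H: A:1, B:1, C:1, D:1, E:1, F:1, G:1, I:1.
Sum = 1 + 1 + 1 + 1 + 1 + 1 + 1 + 1 = 8.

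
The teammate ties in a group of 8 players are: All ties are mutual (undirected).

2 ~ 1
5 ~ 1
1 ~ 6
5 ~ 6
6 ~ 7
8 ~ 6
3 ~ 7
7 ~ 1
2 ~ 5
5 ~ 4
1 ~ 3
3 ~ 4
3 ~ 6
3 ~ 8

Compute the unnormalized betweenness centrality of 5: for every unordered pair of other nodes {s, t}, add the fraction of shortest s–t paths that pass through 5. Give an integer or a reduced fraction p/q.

Pairs whose geodesics pass through 5 — 6–4: 1/2; 6–2: 1/2; 4–1: 1/2; 4–2: 1; 8–2: 1/3.
All other pairs contribute 0.
Summing the contributions gives betweenness(5) = 17/6.

17/6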